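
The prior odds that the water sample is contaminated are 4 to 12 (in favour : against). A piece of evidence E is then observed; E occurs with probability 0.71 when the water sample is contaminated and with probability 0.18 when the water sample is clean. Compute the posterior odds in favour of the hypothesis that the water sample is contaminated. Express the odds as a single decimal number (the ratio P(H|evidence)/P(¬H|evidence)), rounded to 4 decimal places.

Prior odds = 4/12 = 0.33333. In log-odds, ln(0.33333) = -1.0986.
Add log likelihood ratio: ln(3.9444) = 1.3723.
Posterior log-odds = 0.27370, so posterior odds = exp(0.27370) = 1.3148.

Posterior odds ≈ 1.3148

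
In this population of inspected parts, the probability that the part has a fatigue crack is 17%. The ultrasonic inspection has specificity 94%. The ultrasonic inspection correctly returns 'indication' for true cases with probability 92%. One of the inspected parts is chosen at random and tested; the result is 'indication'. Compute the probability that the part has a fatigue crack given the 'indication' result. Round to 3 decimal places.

Let H be the event that the part has a fatigue crack. P(H) = 0.17, so P(¬H) = 0.83. With E the 'indication' result, P(E|H) = 0.92 and P(E|¬H) = 0.06.
P(E) = 0.92·0.17 + 0.06·0.83 = 0.15640 + 0.049800 = 0.20620.
By Bayes' theorem, P(H|E) = 0.15640 / 0.20620 = 0.758.

P(H | E) ≈ 0.758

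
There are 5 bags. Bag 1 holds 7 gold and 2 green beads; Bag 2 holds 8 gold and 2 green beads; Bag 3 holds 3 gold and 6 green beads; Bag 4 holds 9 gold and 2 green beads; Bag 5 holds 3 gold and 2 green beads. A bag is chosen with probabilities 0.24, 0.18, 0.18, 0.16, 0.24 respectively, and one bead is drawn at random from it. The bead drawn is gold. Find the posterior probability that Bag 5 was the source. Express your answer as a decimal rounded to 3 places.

Tabulate prior·likelihood by source: [1] prior 0.24, lik 0.7778, product 0.1867; [2] prior 0.18, lik 0.8, product 0.1440; [3] prior 0.18, lik 0.3333, product 0.06000; [4] prior 0.16, lik 0.8182, product 0.1309; [5] prior 0.24, lik 0.6, product 0.1440.
Normalizing constant = 0.66558; the posterior for Bag 5 is its product over the sum, 0.1440/0.66558 = 0.216.

Posterior probability ≈ 0.216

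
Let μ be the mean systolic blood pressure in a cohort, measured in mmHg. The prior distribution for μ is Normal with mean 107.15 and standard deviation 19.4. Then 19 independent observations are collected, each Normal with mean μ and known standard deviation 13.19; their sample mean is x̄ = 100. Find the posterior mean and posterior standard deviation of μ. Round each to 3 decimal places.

Posterior mean ≈ 100.170; posterior SD ≈ 2.990

With known σ, the Normal prior is conjugate. Weight on the data is w = (n/σ²)/(n/σ² + 1/τ₀²) = 0.109210/(0.109210+0.00265703) = 0.97625.
Posterior mean = w·x̄ + (1−w)·μ₀ = 0.97625·100 + 0.023752·107.15 = 100.170. Posterior variance = 1/(0.109210+0.00265703) = 8.93915, so SD = 2.990.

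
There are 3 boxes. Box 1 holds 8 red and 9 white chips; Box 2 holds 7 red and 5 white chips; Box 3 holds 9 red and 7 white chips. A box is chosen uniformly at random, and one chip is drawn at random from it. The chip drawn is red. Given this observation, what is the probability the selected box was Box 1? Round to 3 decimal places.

Tabulate prior·likelihood by source: [1] prior 0.333333, lik 0.4706, product 0.1569; [2] prior 0.333333, lik 0.5833, product 0.1944; [3] prior 0.333333, lik 0.5625, product 0.1875.
Normalizing constant = 0.53881; the posterior for Box 1 is its product over the sum, 0.1569/0.53881 = 0.291.

Posterior probability ≈ 0.291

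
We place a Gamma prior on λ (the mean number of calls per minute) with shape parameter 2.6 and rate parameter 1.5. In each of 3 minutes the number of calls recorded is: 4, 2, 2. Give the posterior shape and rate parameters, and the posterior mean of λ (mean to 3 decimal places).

Posterior: Gamma(shape=10.6, rate=4.5); mean ≈ 2.356

The Poisson likelihood adds the total count to the shape and the number of exposure periods to the rate. Here ∑xᵢ = 8 and n = 3, so shape 2.6→10.6 and rate 1.5→4.5.
Posterior mean = shape/rate = 10.6/4.5 = 2.356.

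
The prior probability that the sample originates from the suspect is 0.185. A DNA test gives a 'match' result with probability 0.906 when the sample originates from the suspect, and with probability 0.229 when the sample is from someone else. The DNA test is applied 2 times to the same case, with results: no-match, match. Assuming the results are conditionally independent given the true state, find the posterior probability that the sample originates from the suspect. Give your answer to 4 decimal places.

Posterior P(H) ≈ 0.0987

Let H be the event that the sample originates from the suspect; start with P(H) = 0.185. P('match'|H) = 0.906, P('match'|¬H) = 0.229.
Update on result 1 ('no-match'): P(H) ← 0.094·0.1850 / (0.094·0.1850 + 0.771·0.8150) = 0.017390/0.64575 = 0.0269.
Update on result 2 ('match'): P(H) ← 0.906·0.0269 / (0.906·0.0269 + 0.229·0.9731) = 0.024398/0.24723 = 0.0987.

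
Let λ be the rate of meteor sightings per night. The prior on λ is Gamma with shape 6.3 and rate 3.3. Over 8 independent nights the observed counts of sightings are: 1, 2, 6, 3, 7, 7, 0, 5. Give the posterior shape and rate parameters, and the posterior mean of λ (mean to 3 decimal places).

Posterior: Gamma(shape=37.3, rate=11.3); mean ≈ 3.301

The Poisson likelihood adds the total count to the shape and the number of exposure periods to the rate. Here ∑xᵢ = 31 and n = 8, so shape 6.3→37.3 and rate 3.3→11.3.
E[λ | data] = 37.3/11.3 = 3.301.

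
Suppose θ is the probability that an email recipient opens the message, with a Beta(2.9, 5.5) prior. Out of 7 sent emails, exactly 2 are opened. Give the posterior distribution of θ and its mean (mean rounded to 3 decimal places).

Observing 2 successes and 5 failures updates Beta(2.9, 5.5) by adding the success and failure counts to the two shape parameters: α = 2.9+2 = 4.9, β = 5.5+5 = 10.5.
E[θ | data] = 4.9/(4.9+10.5) = 0.318.

Posterior: Beta(4.9, 10.5); mean ≈ 0.318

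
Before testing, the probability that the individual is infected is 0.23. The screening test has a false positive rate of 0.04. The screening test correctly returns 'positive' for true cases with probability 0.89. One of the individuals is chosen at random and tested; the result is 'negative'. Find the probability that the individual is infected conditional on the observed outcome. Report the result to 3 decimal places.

P(H | E) ≈ 0.033

Let H be the event that the individual is infected. P(H) = 0.23, so P(¬H) = 0.77. With E the 'negative' result, P(E|H) = 0.11 and P(E|¬H) = 0.96.
P(E) = 0.11·0.23 + 0.96·0.77 = 0.025300 + 0.73920 = 0.76450.
By Bayes' theorem, P(H|E) = 0.025300 / 0.76450 = 0.033.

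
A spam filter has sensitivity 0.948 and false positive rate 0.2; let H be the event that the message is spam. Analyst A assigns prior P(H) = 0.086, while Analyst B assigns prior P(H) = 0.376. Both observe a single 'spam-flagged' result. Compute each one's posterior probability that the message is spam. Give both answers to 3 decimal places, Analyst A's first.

Analyst A: 0.308; Analyst B: 0.741

P('+'|H) = 0.948, P('+'|¬H) = 0.2.
Analyst A: numerator 0.948·0.086 = 0.081528; evidence = 0.081528+0.2·0.914 = 0.26433; posterior = 0.308.
Analyst B: numerator 0.948·0.376 = 0.35645; evidence = 0.35645+0.2·0.624 = 0.48125; posterior = 0.741.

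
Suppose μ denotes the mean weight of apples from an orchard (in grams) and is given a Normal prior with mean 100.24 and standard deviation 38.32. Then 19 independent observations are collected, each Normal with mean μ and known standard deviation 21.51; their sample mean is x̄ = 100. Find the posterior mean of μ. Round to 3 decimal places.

With known σ, the Normal prior is conjugate. Weight on the data is w = (n/σ²)/(n/σ² + 1/τ₀²) = 0.0410651/(0.0410651+0.00068100) = 0.98369.
Posterior mean = w·x̄ + (1−w)·μ₀ = 0.98369·100 + 0.016313·100.24 = 100.004.

Posterior mean ≈ 100.004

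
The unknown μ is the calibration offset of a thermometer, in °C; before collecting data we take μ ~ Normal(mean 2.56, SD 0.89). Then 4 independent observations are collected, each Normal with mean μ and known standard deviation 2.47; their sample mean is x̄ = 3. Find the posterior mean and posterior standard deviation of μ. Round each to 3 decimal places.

Posterior mean ≈ 2.710; posterior SD ≈ 0.722

Prior precision 1/τ₀² = 1/0.89² = 1.26247; data precision n/σ² = 4/2.47² = 0.655641.
Posterior precision = 1.26247 + 0.655641 = 1.91811, giving posterior SD = 1/√1.91811 = 0.722.
Posterior mean = (1.26247·2.56 + 0.655641·3) / 1.91811 = 2.710.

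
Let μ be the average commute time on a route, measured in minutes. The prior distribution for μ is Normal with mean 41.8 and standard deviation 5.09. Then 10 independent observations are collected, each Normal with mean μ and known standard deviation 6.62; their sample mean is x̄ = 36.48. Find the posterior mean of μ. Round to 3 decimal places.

Posterior mean ≈ 37.250

Prior precision 1/τ₀² = 1/5.09² = 0.0385980; data precision n/σ² = 10/6.62² = 0.228183.
Posterior precision = 0.0385980 + 0.228183 = 0.266781.
Posterior mean = (0.0385980·41.8 + 0.228183·36.48) / 0.266781 = 37.250.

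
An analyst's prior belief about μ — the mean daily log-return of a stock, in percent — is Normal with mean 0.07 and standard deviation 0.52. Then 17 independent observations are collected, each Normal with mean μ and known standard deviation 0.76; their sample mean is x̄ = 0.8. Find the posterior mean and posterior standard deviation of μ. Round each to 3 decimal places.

Prior precision 1/τ₀² = 1/0.52² = 3.69822; data precision n/σ² = 17/0.76² = 29.4321.
Posterior precision = 3.69822 + 29.4321 = 33.1304, giving posterior SD = 1/√33.1304 = 0.174.
Posterior mean = (3.69822·0.07 + 29.4321·0.8) / 33.1304 = 0.719.

Posterior mean ≈ 0.719; posterior SD ≈ 0.174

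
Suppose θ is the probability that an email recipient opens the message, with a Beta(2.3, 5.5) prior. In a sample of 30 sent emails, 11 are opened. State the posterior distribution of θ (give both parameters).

The binomial likelihood is conjugate to the Beta prior: with 11 successes and 19 failures, the posterior is Beta(2.3+11, 5.5+19) = Beta(13.3, 24.5).

Posterior: Beta(13.3, 24.5)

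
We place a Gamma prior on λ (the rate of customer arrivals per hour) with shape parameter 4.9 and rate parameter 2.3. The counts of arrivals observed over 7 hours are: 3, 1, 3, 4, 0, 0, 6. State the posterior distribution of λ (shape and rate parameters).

Posterior: Gamma(shape=21.9, rate=9.3)

The Poisson likelihood adds the total count to the shape and the number of exposure periods to the rate. Here ∑xᵢ = 17 and n = 7, so shape 4.9→21.9 and rate 2.3→9.3.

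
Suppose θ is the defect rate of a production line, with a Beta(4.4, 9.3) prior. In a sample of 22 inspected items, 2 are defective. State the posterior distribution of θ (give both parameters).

Observing 2 successes and 20 failures updates Beta(4.4, 9.3) by adding the success and failure counts to the two shape parameters: α = 4.4+2 = 6.4, β = 9.3+20 = 29.3.

Posterior: Beta(6.4, 29.3)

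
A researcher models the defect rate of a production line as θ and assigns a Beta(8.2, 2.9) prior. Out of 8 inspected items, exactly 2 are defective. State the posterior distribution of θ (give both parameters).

The binomial likelihood is conjugate to the Beta prior: with 2 successes and 6 failures, the posterior is Beta(8.2+2, 2.9+6) = Beta(10.2, 8.9).

Posterior: Beta(10.2, 8.9)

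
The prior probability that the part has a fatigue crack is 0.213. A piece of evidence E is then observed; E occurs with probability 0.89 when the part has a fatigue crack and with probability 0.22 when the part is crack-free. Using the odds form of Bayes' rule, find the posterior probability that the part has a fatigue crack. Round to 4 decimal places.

Posterior probability ≈ 0.5226

Prior odds = 0.213/(1−0.213) = 0.27065.
Likelihood ratio for E = 0.89/0.22 = 4.0455.
Posterior odds = prior odds × LR = 1.0949.
Posterior probability = odds/(1+odds) = 1.0949/2.0949 = 0.5226.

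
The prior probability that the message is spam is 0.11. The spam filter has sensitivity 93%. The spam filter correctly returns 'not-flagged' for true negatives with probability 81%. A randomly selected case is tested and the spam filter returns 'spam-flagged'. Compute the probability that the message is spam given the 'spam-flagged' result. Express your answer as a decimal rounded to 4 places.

P(H | E) ≈ 0.3769

Write H for 'the message is spam'. Prior odds H:¬H = 0.11/0.89 = 0.12360. For the 'spam-flagged' outcome, the likelihood ratio is 0.93/0.19 = 4.8947.
Posterior odds = 0.12360 × 4.8947 = 0.60497, so P(H|E) = 0.60497/(1+0.60497) = 0.3769.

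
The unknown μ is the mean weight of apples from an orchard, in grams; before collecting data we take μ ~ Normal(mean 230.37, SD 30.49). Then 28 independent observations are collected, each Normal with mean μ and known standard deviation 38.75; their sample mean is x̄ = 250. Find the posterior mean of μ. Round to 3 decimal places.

With known σ, the Normal prior is conjugate. Weight on the data is w = (n/σ²)/(n/σ² + 1/τ₀²) = 0.0186472/(0.0186472+0.00107569) = 0.94546.
Posterior mean = w·x̄ + (1−w)·μ₀ = 0.94546·250 + 0.054540·230.37 = 248.929.

Posterior mean ≈ 248.929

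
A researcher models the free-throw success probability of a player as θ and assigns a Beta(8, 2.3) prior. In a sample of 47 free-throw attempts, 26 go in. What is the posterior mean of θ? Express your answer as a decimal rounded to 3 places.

The binomial likelihood is conjugate to the Beta prior: with 26 successes and 21 failures, the posterior is Beta(8+26, 2.3+21) = Beta(34, 23.3).
Posterior mean = α/(α+β) = 34/57.3 = 0.593.

Posterior mean ≈ 0.593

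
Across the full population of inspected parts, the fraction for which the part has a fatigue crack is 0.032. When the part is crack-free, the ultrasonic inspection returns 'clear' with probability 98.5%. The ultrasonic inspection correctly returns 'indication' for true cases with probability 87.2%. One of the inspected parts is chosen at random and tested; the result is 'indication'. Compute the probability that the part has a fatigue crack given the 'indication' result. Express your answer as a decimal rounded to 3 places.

P(H | E) ≈ 0.658

Let H be the event that the part has a fatigue crack. P(H) = 0.032, so P(¬H) = 0.968. With E the 'indication' result, P(E|H) = 0.872 and P(E|¬H) = 0.015.
P(E) = 0.872·0.032 + 0.015·0.968 = 0.027904 + 0.014520 = 0.042424.
By Bayes' theorem, P(H|E) = 0.027904 / 0.042424 = 0.658.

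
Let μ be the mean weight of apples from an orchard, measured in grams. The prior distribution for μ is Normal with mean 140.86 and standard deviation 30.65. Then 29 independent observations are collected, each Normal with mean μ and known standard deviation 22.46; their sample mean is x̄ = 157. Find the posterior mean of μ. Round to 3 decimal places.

Prior precision 1/τ₀² = 1/30.65² = 0.00106448; data precision n/σ² = 29/22.46² = 0.0574882.
Posterior precision = 0.00106448 + 0.0574882 = 0.0585527.
Posterior mean = (0.00106448·140.86 + 0.0574882·157) / 0.0585527 = 156.707.

Posterior mean ≈ 156.707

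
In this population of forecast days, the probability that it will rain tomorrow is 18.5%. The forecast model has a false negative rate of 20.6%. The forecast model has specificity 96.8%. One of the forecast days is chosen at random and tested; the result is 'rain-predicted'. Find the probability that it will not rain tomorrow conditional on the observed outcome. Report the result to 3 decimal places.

P(¬H | E) ≈ 0.151

Write H for 'it will rain tomorrow'. Prior odds H:¬H = 0.185/0.815 = 0.22699. For the 'rain-predicted' outcome, the likelihood ratio is 0.794/0.032 = 24.812.
Posterior odds = 0.22699 × 24.812 = 5.6323, so P(H|E) = 5.6323/(1+5.6323) = 0.849. Then P(¬H|E) = 1 − 0.849 = 0.151.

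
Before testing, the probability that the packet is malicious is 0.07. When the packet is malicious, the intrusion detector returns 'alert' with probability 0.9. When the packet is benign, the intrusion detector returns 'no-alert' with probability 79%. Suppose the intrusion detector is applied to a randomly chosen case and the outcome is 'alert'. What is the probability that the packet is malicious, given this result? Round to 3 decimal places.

P(H | E) ≈ 0.244

Write H for 'the packet is malicious'. Prior odds H:¬H = 0.07/0.93 = 0.075269. For the 'alert' outcome, the likelihood ratio is 0.9/0.21 = 4.2857.
Posterior odds = 0.075269 × 4.2857 = 0.32258, so P(H|E) = 0.32258/(1+0.32258) = 0.244.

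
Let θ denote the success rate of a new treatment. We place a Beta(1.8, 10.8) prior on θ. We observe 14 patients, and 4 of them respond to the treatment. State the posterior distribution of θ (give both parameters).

Observing 4 successes and 10 failures updates Beta(1.8, 10.8) by adding the success and failure counts to the two shape parameters: α = 1.8+4 = 5.8, β = 10.8+10 = 20.8.

Posterior: Beta(5.8, 20.8)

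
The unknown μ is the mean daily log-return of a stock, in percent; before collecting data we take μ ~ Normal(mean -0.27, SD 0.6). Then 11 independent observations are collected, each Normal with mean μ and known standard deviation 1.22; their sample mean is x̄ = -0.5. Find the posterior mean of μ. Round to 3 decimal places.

Prior precision 1/τ₀² = 1/0.6² = 2.77778; data precision n/σ² = 11/1.22² = 7.39049.
Posterior precision = 2.77778 + 7.39049 = 10.1683.
Posterior mean = (2.77778·-0.27 + 7.39049·-0.5) / 10.1683 = -0.437.

Posterior mean ≈ -0.437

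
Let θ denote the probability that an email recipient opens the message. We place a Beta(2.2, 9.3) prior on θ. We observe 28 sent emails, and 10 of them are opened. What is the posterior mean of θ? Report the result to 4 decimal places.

Observing 10 successes and 18 failures updates Beta(2.2, 9.3) by adding the success and failure counts to the two shape parameters: α = 2.2+10 = 12.2, β = 9.3+18 = 27.3.
Posterior mean = α/(α+β) = 12.2/39.5 = 0.3089.

Posterior mean ≈ 0.3089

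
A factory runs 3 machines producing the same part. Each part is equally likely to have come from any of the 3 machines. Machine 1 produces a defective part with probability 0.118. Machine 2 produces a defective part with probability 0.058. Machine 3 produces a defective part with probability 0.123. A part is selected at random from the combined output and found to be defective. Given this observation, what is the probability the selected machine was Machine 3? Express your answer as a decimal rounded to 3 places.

P(defective|M1) = 0.118; P(defective|M2) = 0.058; P(defective|M3) = 0.123.
Prior × likelihood for each source: 0.333333·0.118=0.03933, 0.333333·0.058=0.01933, 0.333333·0.123=0.04100. Summing gives P(defective) = 0.099667.
P(Machine 3 | defective) = 0.04100 / 0.099667 = 0.411.

Posterior probability ≈ 0.411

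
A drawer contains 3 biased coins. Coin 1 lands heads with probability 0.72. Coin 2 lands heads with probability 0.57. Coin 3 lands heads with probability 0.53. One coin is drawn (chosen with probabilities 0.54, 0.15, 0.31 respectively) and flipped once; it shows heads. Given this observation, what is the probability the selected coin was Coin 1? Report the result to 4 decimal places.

Tabulate prior·likelihood by source: [1] prior 0.54, lik 0.72, product 0.3888; [2] prior 0.15, lik 0.57, product 0.08550; [3] prior 0.31, lik 0.53, product 0.1643.
Normalizing constant = 0.63860; the posterior for Coin 1 is its product over the sum, 0.3888/0.63860 = 0.6088.

Posterior probability ≈ 0.6088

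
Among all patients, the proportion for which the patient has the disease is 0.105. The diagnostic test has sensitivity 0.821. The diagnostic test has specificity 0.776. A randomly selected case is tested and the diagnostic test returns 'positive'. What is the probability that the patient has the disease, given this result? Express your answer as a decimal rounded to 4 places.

P(H | E) ≈ 0.3007

Let H be the event that the patient has the disease. P(H) = 0.105, so P(¬H) = 0.895. With E the 'positive' result, P(E|H) = 0.821 and P(E|¬H) = 0.224.
P(E) = 0.821·0.105 + 0.224·0.895 = 0.086205 + 0.20048 = 0.28669.
By Bayes' theorem, P(H|E) = 0.086205 / 0.28669 = 0.3007.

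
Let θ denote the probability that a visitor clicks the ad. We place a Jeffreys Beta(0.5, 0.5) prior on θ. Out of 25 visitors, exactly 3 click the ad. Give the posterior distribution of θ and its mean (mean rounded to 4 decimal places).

Observing 3 successes and 22 failures updates Beta(0.5, 0.5) by adding the success and failure counts to the two shape parameters: α = 0.5+3 = 3.5, β = 0.5+22 = 22.5.
E[θ | data] = 3.5/(3.5+22.5) = 0.1346.

Posterior: Beta(3.5, 22.5); mean ≈ 0.1346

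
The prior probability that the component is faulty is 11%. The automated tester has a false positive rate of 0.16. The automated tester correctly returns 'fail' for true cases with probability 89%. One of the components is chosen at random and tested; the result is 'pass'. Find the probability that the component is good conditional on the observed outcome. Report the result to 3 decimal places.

P(¬H | E) ≈ 0.984

Let H be the event that the component is faulty. P(H) = 0.11, so P(¬H) = 0.89. With E the 'pass' result, P(E|H) = 0.11 and P(E|¬H) = 0.84.
P(E) = 0.11·0.11 + 0.84·0.89 = 0.012100 + 0.74760 = 0.75970.
By Bayes' theorem, P(H|E) = 0.012100 / 0.75970 = 0.016. Hence P(¬H|E) = 1 − 0.016 = 0.984.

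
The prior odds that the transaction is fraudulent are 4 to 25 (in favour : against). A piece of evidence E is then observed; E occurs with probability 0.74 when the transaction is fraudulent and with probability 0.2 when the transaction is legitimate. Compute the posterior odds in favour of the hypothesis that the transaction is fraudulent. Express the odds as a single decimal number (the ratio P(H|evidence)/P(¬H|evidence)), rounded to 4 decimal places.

Prior odds = 4/25 = 0.16000. In log-odds, ln(0.16000) = -1.8326.
Add log likelihood ratio: ln(3.7000) = 1.3083.
Posterior log-odds = -0.52425, so posterior odds = exp(-0.52425) = 0.59200.

Posterior odds ≈ 0.5920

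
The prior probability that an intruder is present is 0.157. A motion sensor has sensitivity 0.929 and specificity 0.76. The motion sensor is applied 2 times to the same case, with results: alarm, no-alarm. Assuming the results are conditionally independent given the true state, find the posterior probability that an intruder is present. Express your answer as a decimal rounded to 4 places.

With H the event that an intruder is present, the joint likelihood of the observed sequence is P(data|H) = 0.929·0.071 = 0.065959 and P(data|¬H) = 0.24·0.76 = 0.18240.
Bayes: P(H|data) = 0.157·0.065959 / (0.157·0.065959 + 0.843·0.18240) = 0.010356/0.16412 = 0.0631.

Posterior P(H) ≈ 0.0631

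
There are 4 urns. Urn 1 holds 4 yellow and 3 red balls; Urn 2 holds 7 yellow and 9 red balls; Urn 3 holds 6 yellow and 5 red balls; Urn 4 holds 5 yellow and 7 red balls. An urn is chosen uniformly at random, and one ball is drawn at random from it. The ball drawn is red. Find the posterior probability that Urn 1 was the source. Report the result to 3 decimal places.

Posterior probability ≈ 0.211

Tabulate prior·likelihood by source: [1] prior 0.25, lik 0.4286, product 0.1071; [2] prior 0.25, lik 0.5625, product 0.1406; [3] prior 0.25, lik 0.4545, product 0.1136; [4] prior 0.25, lik 0.5833, product 0.1458.
Normalizing constant = 0.50724; the posterior for Urn 1 is its product over the sum, 0.1071/0.50724 = 0.211.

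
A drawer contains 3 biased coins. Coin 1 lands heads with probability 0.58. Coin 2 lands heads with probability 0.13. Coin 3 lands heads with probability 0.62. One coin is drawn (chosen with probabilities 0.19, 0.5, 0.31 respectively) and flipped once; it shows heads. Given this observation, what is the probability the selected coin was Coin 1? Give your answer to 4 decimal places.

Posterior probability ≈ 0.2999

P(heads|C1) = 0.58; P(heads|C2) = 0.13; P(heads|C3) = 0.62.
Prior × likelihood for each source: 0.19·0.58=0.1102, 0.5·0.13=0.06500, 0.31·0.62=0.1922. Summing gives P(heads) = 0.36740.
P(Coin 1 | heads) = 0.1102 / 0.36740 = 0.2999.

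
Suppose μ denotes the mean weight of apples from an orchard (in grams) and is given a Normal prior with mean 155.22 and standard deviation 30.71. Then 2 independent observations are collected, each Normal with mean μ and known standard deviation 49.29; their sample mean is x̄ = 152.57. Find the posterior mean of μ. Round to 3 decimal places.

Posterior mean ≈ 154.062

Prior precision 1/τ₀² = 1/30.71² = 0.00106033; data precision n/σ² = 2/49.29² = 0.00082321.
Posterior precision = 0.00106033 + 0.00082321 = 0.00188354.
Posterior mean = (0.00106033·155.22 + 0.00082321·152.57) / 0.00188354 = 154.062.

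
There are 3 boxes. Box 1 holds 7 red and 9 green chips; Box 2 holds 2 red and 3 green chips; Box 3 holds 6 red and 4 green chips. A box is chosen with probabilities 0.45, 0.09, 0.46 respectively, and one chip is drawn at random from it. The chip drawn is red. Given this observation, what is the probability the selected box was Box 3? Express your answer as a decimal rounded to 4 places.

Posterior probability ≈ 0.5424

Tabulate prior·likelihood by source: [1] prior 0.45, lik 0.4375, product 0.1969; [2] prior 0.09, lik 0.4, product 0.03600; [3] prior 0.46, lik 0.6, product 0.2760.
Normalizing constant = 0.50887; the posterior for Box 3 is its product over the sum, 0.2760/0.50887 = 0.5424.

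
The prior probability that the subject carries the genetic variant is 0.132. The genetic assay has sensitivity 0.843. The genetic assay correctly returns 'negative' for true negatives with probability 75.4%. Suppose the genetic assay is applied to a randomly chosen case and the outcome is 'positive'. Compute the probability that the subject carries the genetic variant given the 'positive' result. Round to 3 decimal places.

Let H be the event that the subject carries the genetic variant. P(H) = 0.132, so P(¬H) = 0.868. With E the 'positive' result, P(E|H) = 0.843 and P(E|¬H) = 0.246.
P(E) = 0.843·0.132 + 0.246·0.868 = 0.11128 + 0.21353 = 0.32480.
By Bayes' theorem, P(H|E) = 0.11128 / 0.32480 = 0.343.

P(H | E) ≈ 0.343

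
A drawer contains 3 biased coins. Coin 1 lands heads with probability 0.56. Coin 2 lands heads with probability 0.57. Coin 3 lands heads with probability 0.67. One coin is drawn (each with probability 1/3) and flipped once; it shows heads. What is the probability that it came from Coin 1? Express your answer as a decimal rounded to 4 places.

Posterior probability ≈ 0.3111

Tabulate prior·likelihood by source: [1] prior 0.333333, lik 0.56, product 0.1867; [2] prior 0.333333, lik 0.57, product 0.1900; [3] prior 0.333333, lik 0.67, product 0.2233.
Normalizing constant = 0.60000; the posterior for Coin 1 is its product over the sum, 0.1867/0.60000 = 0.3111.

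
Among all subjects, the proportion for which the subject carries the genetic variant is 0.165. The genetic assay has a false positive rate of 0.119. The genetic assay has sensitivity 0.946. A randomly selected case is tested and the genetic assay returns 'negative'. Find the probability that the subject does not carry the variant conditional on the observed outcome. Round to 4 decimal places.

Write H for 'the subject carries the genetic variant'. Prior odds H:¬H = 0.165/0.835 = 0.19760. For the 'negative' outcome, the likelihood ratio is 0.054/0.881 = 0.061294.
Posterior odds = 0.19760 × 0.061294 = 0.012112, so P(H|E) = 0.012112/(1+0.012112) = 0.0120. Then P(¬H|E) = 1 − 0.0120 = 0.9880.

P(¬H | E) ≈ 0.9880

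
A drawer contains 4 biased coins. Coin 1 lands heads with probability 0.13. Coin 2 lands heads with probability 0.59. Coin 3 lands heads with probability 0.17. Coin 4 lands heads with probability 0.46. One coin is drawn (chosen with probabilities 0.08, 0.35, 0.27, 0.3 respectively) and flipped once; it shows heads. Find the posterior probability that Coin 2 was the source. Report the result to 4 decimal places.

Tabulate prior·likelihood by source: [1] prior 0.08, lik 0.13, product 0.01040; [2] prior 0.35, lik 0.59, product 0.2065; [3] prior 0.27, lik 0.17, product 0.04590; [4] prior 0.3, lik 0.46, product 0.1380.
Normalizing constant = 0.40080; the posterior for Coin 2 is its product over the sum, 0.2065/0.40080 = 0.5152.

Posterior probability ≈ 0.5152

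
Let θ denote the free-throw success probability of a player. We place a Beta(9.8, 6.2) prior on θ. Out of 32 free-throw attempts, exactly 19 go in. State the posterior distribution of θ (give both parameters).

Posterior: Beta(28.8, 19.2)

Observing 19 successes and 13 failures updates Beta(9.8, 6.2) by adding the success and failure counts to the two shape parameters: α = 9.8+19 = 28.8, β = 6.2+13 = 19.2.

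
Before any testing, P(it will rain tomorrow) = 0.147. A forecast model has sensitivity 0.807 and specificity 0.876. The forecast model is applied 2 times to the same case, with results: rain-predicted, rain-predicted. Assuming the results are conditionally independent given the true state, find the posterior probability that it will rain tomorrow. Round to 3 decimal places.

Let H be the event that it will rain tomorrow; start with P(H) = 0.147. P('rain-predicted'|H) = 0.807, P('rain-predicted'|¬H) = 0.124.
Update on result 1 ('rain-predicted'): P(H) ← 0.807·0.1470 / (0.807·0.1470 + 0.124·0.8530) = 0.11863/0.22440 = 0.5286.
Update on result 2 ('rain-predicted'): P(H) ← 0.807·0.5286 / (0.807·0.5286 + 0.124·0.4714) = 0.42662/0.48507 = 0.8795.

Posterior P(H) ≈ 0.880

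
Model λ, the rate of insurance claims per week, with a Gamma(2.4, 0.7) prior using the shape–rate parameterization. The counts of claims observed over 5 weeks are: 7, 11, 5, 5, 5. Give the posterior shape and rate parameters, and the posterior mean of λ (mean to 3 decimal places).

Posterior: Gamma(shape=35.4, rate=5.7); mean ≈ 6.211

Total count ∑xᵢ = 33 over n = 5 weeks.
Gamma is conjugate to the Poisson likelihood: posterior is Gamma(shape = 2.4+33 = 35.4, rate = 0.7+5 = 5.7).
Posterior mean = shape/rate = 35.4/5.7 = 6.211.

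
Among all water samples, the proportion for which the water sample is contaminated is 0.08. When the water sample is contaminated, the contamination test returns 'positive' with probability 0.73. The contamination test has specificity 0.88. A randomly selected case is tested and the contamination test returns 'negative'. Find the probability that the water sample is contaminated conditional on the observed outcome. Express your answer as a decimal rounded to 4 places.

Write H for 'the water sample is contaminated'. Prior odds H:¬H = 0.08/0.92 = 0.086957. For the 'negative' outcome, the likelihood ratio is 0.27/0.88 = 0.30682.
Posterior odds = 0.086957 × 0.30682 = 0.026680, so P(H|E) = 0.026680/(1+0.026680) = 0.0260.

P(H | E) ≈ 0.0260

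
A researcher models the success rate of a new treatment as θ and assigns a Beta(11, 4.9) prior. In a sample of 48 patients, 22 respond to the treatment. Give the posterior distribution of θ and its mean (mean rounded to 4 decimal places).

The binomial likelihood is conjugate to the Beta prior: with 22 successes and 26 failures, the posterior is Beta(11+22, 4.9+26) = Beta(33, 30.9).
E[θ | data] = 33/(33+30.9) = 0.5164.

Posterior: Beta(33, 30.9); mean ≈ 0.5164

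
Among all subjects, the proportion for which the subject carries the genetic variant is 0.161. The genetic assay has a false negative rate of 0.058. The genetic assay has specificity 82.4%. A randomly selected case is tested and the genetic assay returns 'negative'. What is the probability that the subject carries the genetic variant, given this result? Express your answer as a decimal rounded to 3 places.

Write H for 'the subject carries the genetic variant'. Prior odds H:¬H = 0.161/0.839 = 0.19190. For the 'negative' outcome, the likelihood ratio is 0.058/0.824 = 0.070388.
Posterior odds = 0.19190 × 0.070388 = 0.013507, so P(H|E) = 0.013507/(1+0.013507) = 0.013.

P(H | E) ≈ 0.013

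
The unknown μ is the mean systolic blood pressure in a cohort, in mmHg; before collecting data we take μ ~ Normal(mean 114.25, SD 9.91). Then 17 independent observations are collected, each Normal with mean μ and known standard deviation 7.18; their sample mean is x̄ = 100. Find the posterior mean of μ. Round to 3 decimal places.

Posterior mean ≈ 100.427

With known σ, the Normal prior is conjugate. Weight on the data is w = (n/σ²)/(n/σ² + 1/τ₀²) = 0.329762/(0.329762+0.0101825) = 0.97005.
Posterior mean = w·x̄ + (1−w)·μ₀ = 0.97005·100 + 0.029953·114.25 = 100.427.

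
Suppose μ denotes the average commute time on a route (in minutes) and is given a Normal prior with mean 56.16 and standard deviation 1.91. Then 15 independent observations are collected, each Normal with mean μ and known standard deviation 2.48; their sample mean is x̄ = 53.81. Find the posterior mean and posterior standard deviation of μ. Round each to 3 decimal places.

With known σ, the Normal prior is conjugate. Weight on the data is w = (n/σ²)/(n/σ² + 1/τ₀²) = 2.43887/(2.43887+0.274115) = 0.89896.
Posterior mean = w·x̄ + (1−w)·μ₀ = 0.89896·53.81 + 0.10104·56.16 = 54.047. Posterior variance = 1/(2.43887+0.274115) = 0.368598, so SD = 0.607.

Posterior mean ≈ 54.047; posterior SD ≈ 0.607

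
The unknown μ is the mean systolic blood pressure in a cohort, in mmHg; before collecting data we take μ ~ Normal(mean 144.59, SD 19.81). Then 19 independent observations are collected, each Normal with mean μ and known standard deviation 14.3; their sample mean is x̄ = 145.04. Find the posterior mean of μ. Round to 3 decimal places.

Posterior mean ≈ 145.028

With known σ, the Normal prior is conjugate. Weight on the data is w = (n/σ²)/(n/σ² + 1/τ₀²) = 0.0929141/(0.0929141+0.00254819) = 0.97331.
Posterior mean = w·x̄ + (1−w)·μ₀ = 0.97331·145.04 + 0.026693·144.59 = 145.028.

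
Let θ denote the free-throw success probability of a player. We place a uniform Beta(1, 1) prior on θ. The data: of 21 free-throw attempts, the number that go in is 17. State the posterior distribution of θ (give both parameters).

Observing 17 successes and 4 failures updates Beta(1, 1) by adding the success and failure counts to the two shape parameters: α = 1+17 = 18, β = 1+4 = 5.

Posterior: Beta(18, 5)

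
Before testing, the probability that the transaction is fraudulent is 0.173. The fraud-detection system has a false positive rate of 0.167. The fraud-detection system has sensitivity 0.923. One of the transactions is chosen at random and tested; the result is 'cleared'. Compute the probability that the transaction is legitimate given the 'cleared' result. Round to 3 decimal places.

Write H for 'the transaction is fraudulent'. Prior odds H:¬H = 0.173/0.827 = 0.20919. For the 'cleared' outcome, the likelihood ratio is 0.077/0.833 = 0.092437.
Posterior odds = 0.20919 × 0.092437 = 0.019337, so P(H|E) = 0.019337/(1+0.019337) = 0.019. Then P(¬H|E) = 1 − 0.019 = 0.981.

P(¬H | E) ≈ 0.981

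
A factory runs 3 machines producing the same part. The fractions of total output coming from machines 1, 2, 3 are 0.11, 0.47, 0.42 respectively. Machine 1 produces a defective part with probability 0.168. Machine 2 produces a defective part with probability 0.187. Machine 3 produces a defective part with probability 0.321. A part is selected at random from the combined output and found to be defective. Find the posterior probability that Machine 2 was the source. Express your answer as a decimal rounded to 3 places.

P(defective|M1) = 0.168; P(defective|M2) = 0.187; P(defective|M3) = 0.321.
Prior × likelihood for each source: 0.11·0.168=0.01848, 0.47·0.187=0.08789, 0.42·0.321=0.1348. Summing gives P(defective) = 0.24119.
P(Machine 2 | defective) = 0.08789 / 0.24119 = 0.364.

Posterior probability ≈ 0.364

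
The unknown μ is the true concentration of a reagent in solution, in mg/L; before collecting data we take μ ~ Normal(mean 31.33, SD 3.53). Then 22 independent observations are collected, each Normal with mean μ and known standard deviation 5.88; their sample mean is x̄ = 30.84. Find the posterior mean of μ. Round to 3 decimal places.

Prior precision 1/τ₀² = 1/3.53² = 0.0802510; data precision n/σ² = 22/5.88² = 0.636309.
Posterior precision = 0.0802510 + 0.636309 = 0.716560.
Posterior mean = (0.0802510·31.33 + 0.636309·30.84) / 0.716560 = 30.895.

Posterior mean ≈ 30.895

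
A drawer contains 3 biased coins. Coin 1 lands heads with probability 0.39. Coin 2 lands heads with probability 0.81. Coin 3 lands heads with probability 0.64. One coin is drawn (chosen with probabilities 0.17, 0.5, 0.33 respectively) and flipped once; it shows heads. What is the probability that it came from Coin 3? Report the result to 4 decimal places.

Posterior probability ≈ 0.3095

P(heads|C1) = 0.39; P(heads|C2) = 0.81; P(heads|C3) = 0.64.
Prior × likelihood for each source: 0.17·0.39=0.06630, 0.5·0.81=0.4050, 0.33·0.64=0.2112. Summing gives P(heads) = 0.68250.
P(Coin 3 | heads) = 0.2112 / 0.68250 = 0.3095.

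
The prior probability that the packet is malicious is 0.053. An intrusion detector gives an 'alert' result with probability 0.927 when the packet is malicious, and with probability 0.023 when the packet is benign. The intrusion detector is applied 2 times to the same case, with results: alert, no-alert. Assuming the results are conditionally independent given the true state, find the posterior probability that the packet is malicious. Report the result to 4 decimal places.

Posterior P(H) ≈ 0.1442

Let H be the event that the packet is malicious; start with P(H) = 0.053. P('alert'|H) = 0.927, P('alert'|¬H) = 0.023.
Update on result 1 ('alert'): P(H) ← 0.927·0.0530 / (0.927·0.0530 + 0.023·0.9470) = 0.049131/0.070912 = 0.6928.
Update on result 2 ('no-alert'): P(H) ← 0.073·0.6928 / (0.073·0.6928 + 0.977·0.3072) = 0.050578/0.35067 = 0.1442.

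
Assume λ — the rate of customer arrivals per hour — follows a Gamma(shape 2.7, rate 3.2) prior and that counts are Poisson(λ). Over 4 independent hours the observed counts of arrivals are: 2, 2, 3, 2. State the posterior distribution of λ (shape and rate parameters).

The Poisson likelihood adds the total count to the shape and the number of exposure periods to the rate. Here ∑xᵢ = 9 and n = 4, so shape 2.7→11.7 and rate 3.2→7.2.

Posterior: Gamma(shape=11.7, rate=7.2)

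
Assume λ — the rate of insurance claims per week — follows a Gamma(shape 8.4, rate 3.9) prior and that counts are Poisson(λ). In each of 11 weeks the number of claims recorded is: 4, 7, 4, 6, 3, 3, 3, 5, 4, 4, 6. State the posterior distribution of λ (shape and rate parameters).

Posterior: Gamma(shape=57.4, rate=14.9)

The Poisson likelihood adds the total count to the shape and the number of exposure periods to the rate. Here ∑xᵢ = 49 and n = 11, so shape 8.4→57.4 and rate 3.9→14.9.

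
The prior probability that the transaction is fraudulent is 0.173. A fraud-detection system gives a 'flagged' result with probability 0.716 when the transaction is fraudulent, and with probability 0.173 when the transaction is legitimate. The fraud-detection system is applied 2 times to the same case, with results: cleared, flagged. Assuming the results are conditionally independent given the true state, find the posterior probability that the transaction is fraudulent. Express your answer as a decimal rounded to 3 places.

Posterior P(H) ≈ 0.229

With H the event that the transaction is fraudulent, the joint likelihood of the observed sequence is P(data|H) = 0.284·0.716 = 0.20334 and P(data|¬H) = 0.827·0.173 = 0.14307.
Bayes: P(H|data) = 0.173·0.20334 / (0.173·0.20334 + 0.827·0.14307) = 0.035179/0.15350 = 0.2292.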